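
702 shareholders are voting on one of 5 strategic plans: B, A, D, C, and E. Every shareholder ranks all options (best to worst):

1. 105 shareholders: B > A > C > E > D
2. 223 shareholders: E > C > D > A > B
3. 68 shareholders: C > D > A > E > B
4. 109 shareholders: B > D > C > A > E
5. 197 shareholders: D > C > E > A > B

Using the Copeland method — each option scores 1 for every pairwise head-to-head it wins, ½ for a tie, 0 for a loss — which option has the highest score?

B: loses to A, D, C, and E → score 0.
A: beats B; loses to D, C, and E → score 1.
D: beats B, A, and E; loses to C → score 3.
C: beats B, A, D, and E → score 4.
E: beats B and A; loses to D and C → score 2.
C has the best pairwise record.

C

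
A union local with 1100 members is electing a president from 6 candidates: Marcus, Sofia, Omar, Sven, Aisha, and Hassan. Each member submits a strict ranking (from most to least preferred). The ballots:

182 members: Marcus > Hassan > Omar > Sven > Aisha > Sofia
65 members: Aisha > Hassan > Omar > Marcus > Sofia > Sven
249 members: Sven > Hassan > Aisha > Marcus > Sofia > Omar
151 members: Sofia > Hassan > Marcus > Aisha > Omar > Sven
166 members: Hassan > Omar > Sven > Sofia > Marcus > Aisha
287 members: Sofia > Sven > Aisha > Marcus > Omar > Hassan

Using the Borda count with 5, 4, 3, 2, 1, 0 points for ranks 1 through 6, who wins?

Hassan

Marcus: 182·5 + 65·2 + 249·2 + 151·3 + 166·1 + 287·2 = 2731
Sofia: 182·0 + 65·1 + 249·1 + 151·5 + 166·2 + 287·5 = 2836
Omar: 182·3 + 65·3 + 249·0 + 151·1 + 166·4 + 287·1 = 1843
Sven: 182·2 + 65·0 + 249·5 + 151·0 + 166·3 + 287·4 = 3255
Aisha: 182·1 + 65·5 + 249·3 + 151·2 + 166·0 + 287·3 = 2417
Hassan: 182·4 + 65·4 + 249·4 + 151·4 + 166·5 + 287·0 = 3418
Hassan has the highest Borda score (3418).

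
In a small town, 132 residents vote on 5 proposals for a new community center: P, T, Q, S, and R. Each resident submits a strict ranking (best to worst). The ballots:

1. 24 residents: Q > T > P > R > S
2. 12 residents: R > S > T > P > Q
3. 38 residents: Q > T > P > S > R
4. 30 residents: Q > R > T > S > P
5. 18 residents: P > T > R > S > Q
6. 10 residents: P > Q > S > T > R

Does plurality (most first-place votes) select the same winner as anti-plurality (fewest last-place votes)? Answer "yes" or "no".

no

Plurality — first-place votes: P 28, T 0, Q 92, S 0, R 12. Winner: Q.
Anti-plurality — last-place votes: P 30, T 0, Q 30, S 24, R 48. Winner: T.
The two methods disagree.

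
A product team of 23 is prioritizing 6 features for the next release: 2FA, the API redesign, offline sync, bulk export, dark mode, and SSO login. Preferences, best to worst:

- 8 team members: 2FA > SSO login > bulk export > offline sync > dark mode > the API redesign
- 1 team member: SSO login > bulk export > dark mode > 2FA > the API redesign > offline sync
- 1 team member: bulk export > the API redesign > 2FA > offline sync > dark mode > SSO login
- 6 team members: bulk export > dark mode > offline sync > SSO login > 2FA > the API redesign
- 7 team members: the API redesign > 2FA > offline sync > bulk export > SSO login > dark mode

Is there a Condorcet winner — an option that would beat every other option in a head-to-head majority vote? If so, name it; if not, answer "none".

2FA vs the API redesign: 15–8 for 2FA.
2FA vs offline sync: 17–6 for 2FA.
2FA vs bulk export: 15–8 for 2FA.
2FA vs dark mode: 16–7 for 2FA.
2FA vs SSO login: 16–7 for 2FA.
2FA beats every other option head-to-head.

2FA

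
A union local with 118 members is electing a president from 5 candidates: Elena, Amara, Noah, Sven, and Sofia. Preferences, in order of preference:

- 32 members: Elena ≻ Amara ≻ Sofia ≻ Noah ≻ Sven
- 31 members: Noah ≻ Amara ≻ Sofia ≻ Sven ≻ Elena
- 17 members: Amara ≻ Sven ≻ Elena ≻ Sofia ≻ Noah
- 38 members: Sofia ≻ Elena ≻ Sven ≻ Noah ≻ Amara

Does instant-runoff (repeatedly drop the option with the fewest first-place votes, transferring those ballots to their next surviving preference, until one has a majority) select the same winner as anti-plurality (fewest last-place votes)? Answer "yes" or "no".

yes

Instant-runoff — R1 Elena 32, Amara 17, Noah 31, Sven 0, Sofia 38 (Sven out); R2 Elena 32, Amara 17, Noah 31, Sofia 38 (Amara out); R3 Elena 49, Noah 31, Sofia 38 (Noah out); R4 Elena 49, Sofia 69 (Sofia winner). Winner: Sofia.
Anti-plurality — last-place votes: Elena 31, Amara 38, Noah 17, Sven 32, Sofia 0. Winner: Sofia.
The two methods agree.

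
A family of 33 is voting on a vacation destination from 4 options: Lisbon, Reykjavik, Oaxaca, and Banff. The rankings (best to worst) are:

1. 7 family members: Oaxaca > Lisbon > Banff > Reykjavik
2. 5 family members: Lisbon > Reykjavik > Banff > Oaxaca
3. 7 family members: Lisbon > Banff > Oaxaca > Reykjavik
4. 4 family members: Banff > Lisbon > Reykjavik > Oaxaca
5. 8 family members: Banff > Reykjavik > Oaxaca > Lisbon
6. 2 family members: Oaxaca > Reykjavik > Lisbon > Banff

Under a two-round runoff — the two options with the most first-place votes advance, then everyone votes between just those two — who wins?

Lisbon

Round 1 first-place votes: Lisbon 12, Reykjavik 0, Oaxaca 9, Banff 12.
Lisbon and Banff advance.
Runoff: Lisbon is preferred to Banff by 21 voters; Banff by 12.
Lisbon wins the runoff.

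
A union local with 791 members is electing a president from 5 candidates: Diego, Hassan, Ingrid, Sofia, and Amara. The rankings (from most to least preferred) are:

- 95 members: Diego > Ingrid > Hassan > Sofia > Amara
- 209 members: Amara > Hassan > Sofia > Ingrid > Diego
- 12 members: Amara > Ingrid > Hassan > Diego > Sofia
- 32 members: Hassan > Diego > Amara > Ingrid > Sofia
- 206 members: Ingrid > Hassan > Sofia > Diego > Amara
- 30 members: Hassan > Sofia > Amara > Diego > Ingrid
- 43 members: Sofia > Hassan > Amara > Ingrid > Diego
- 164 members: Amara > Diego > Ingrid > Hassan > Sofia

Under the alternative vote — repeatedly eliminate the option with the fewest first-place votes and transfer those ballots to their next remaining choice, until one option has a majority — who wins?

Round 1: Diego 95, Hassan 62, Ingrid 206, Sofia 43, Amara 385. Eliminate Sofia.
Round 2: Diego 95, Hassan 105, Ingrid 206, Amara 385. Eliminate Diego.
Round 3: Hassan 105, Ingrid 301, Amara 385. Eliminate Hassan.
Round 4: Ingrid 301, Amara 490. Amara has a majority.

Amara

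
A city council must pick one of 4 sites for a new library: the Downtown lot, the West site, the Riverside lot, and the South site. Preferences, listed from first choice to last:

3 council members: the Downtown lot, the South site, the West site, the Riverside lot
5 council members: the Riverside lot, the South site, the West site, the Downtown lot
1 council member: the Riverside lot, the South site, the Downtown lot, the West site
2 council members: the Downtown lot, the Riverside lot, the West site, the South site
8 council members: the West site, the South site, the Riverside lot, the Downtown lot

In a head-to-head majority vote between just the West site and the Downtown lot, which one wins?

Voters preferring the West site to the Downtown lot: 13; preferring the Downtown lot to the West site: 6.
the West site wins the head-to-head.

the West site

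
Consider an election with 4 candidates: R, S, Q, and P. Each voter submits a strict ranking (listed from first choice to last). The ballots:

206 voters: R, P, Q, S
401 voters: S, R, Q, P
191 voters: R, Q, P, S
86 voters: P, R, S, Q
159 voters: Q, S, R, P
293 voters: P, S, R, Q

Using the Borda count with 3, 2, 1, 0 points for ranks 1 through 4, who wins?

R: 206·3 + 401·2 + 191·3 + 86·2 + 159·1 + 293·1 = 2617
S: 206·0 + 401·3 + 191·0 + 86·1 + 159·2 + 293·2 = 2193
Q: 206·1 + 401·1 + 191·2 + 86·0 + 159·3 + 293·0 = 1466
P: 206·2 + 401·0 + 191·1 + 86·3 + 159·0 + 293·3 = 1740
R has the highest Borda score (2617).

R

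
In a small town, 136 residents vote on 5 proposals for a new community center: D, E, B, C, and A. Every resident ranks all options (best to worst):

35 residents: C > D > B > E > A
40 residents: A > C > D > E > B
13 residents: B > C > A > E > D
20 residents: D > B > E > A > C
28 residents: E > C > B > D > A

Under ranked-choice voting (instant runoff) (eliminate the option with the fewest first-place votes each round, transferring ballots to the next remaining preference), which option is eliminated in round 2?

D

Round 1: D 20, E 28, B 13, C 35, A 40. Eliminate B.
Round 2: D 20, E 28, C 48, A 40. Eliminate D.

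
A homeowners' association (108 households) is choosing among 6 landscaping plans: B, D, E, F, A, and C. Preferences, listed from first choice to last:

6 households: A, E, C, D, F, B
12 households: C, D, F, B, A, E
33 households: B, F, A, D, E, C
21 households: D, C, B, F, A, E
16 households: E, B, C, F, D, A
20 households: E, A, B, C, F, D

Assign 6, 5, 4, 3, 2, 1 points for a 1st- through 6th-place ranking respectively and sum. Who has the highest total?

B

B: 6·1 + 12·3 + 33·6 + 21·4 + 16·5 + 20·4 = 484
D: 6·3 + 12·5 + 33·3 + 21·6 + 16·2 + 20·1 = 355
E: 6·5 + 12·1 + 33·2 + 21·1 + 16·6 + 20·6 = 345
F: 6·2 + 12·4 + 33·5 + 21·3 + 16·3 + 20·2 = 376
A: 6·6 + 12·2 + 33·4 + 21·2 + 16·1 + 20·5 = 350
C: 6·4 + 12·6 + 33·1 + 21·5 + 16·4 + 20·3 = 358
B has the highest Borda score (484).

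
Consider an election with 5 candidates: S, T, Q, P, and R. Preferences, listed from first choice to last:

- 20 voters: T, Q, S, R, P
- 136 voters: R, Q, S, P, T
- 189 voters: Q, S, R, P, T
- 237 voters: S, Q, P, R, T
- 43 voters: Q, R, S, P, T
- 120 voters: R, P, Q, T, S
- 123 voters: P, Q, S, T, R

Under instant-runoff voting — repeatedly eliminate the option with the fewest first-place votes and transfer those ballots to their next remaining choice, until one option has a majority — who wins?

Round 1: S 237, T 20, Q 232, P 123, R 256. Eliminate T.
Round 2: S 237, Q 252, P 123, R 256. Eliminate P.
Round 3: S 237, Q 375, R 256. Eliminate S.
Round 4: Q 612, R 256. Q has a majority.

Q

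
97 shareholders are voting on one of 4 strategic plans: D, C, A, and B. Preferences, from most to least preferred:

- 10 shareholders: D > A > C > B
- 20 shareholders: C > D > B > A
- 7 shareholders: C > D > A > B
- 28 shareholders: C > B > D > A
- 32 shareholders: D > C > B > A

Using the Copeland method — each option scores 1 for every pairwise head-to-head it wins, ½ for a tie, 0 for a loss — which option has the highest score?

D: beats A and B; loses to C → score 2.
C: beats D, A, and B → score 3.
A: loses to D, C, and B → score 0.
B: beats A; loses to D and C → score 1.
C has the best pairwise record.

C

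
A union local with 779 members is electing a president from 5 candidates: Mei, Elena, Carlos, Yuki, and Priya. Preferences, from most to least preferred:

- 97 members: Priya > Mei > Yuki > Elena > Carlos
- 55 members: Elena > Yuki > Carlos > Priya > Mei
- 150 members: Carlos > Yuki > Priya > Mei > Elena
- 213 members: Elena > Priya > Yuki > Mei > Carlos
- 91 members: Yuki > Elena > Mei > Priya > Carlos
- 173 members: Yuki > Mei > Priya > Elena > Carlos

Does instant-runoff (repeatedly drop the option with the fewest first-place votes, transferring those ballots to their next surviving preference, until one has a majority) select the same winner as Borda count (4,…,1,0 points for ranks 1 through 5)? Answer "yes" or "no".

Instant-runoff — R1 Mei 0, Elena 268, Carlos 150, Yuki 264, Priya 97 (Mei out); R2 Elena 268, Carlos 150, Yuki 264, Priya 97 (Priya out); R3 Elena 268, Carlos 150, Yuki 361 (Carlos out); R4 Elena 268, Yuki 511 (Yuki winner). Winner: Yuki.
Borda — scores: Mei 1355, Elena 1615, Carlos 710, Yuki 2291, Priya 1819. Winner: Yuki.
The two methods agree.

yes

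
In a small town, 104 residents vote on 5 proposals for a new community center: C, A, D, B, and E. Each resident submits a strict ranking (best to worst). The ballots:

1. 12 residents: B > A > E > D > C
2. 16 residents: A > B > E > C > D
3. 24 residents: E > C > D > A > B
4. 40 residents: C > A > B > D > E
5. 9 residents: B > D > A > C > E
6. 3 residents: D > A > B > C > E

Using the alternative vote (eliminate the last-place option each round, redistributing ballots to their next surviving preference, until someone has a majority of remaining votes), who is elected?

Round 1: C 40, A 16, D 3, B 21, E 24. Eliminate D.
Round 2: C 40, A 19, B 21, E 24. Eliminate A.
Round 3: C 40, B 40, E 24. Eliminate E.
Round 4: C 64, B 40. C has a majority.

C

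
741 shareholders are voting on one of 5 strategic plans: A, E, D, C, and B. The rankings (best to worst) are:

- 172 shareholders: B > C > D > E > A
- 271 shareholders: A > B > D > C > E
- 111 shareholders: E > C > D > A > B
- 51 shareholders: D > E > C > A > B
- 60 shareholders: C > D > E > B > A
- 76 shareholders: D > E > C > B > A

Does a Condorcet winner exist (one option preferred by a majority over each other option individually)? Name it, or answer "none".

none

Checking pairwise contests:
E beats A 470–271.
D beats E 630–111.
B beats D 443–298.
D beats C 398–343.
A beats B 433–308.
Every option loses at least one head-to-head, so there is no Condorcet winner.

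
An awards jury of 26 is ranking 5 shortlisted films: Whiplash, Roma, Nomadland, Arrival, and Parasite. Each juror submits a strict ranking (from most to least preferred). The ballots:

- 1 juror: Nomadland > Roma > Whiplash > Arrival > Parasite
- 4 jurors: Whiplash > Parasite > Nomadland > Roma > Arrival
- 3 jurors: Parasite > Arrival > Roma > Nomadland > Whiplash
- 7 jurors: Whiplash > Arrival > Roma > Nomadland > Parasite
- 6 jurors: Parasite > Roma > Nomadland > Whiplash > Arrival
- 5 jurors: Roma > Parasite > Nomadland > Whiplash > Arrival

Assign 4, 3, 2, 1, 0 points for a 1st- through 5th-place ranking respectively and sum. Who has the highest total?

Roma

Whiplash: 1·2 + 4·4 + 3·0 + 7·4 + 6·1 + 5·1 = 57
Roma: 1·3 + 4·1 + 3·2 + 7·2 + 6·3 + 5·4 = 65
Nomadland: 1·4 + 4·2 + 3·1 + 7·1 + 6·2 + 5·2 = 44
Arrival: 1·1 + 4·0 + 3·3 + 7·3 + 6·0 + 5·0 = 31
Parasite: 1·0 + 4·3 + 3·4 + 7·0 + 6·4 + 5·3 = 63
Roma has the highest Borda score (65).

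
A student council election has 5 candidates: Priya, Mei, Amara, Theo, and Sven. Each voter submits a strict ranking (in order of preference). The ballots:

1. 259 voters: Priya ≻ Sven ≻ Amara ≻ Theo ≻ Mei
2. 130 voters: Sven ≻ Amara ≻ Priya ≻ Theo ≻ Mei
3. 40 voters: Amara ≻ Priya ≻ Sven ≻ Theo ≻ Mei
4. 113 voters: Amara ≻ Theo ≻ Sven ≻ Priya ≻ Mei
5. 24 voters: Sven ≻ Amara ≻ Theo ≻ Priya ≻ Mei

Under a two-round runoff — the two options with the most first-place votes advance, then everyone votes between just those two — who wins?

Round 1 first-place votes: Priya 259, Mei 0, Amara 153, Theo 0, Sven 154.
Priya and Sven advance.
Runoff: Priya is preferred to Sven by 299 voters; Sven by 267.
Priya wins the runoff.

Priya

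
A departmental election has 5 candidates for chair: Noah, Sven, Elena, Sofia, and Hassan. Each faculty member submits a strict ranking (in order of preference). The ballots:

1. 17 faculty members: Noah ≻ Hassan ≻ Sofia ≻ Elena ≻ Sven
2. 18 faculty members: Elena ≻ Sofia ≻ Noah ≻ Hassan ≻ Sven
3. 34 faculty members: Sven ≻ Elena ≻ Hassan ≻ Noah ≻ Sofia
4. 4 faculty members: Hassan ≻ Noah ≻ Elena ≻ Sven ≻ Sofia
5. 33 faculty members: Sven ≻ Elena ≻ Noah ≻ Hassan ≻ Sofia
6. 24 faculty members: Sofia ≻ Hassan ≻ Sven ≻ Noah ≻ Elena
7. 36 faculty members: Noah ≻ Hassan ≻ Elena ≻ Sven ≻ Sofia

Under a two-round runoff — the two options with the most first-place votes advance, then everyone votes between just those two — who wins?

Round 1 first-place votes: Noah 53, Sven 67, Elena 18, Sofia 24, Hassan 4.
Sven and Noah advance.
Runoff: Sven is preferred to Noah by 91 voters; Noah by 75.
Sven wins the runoff.

Sven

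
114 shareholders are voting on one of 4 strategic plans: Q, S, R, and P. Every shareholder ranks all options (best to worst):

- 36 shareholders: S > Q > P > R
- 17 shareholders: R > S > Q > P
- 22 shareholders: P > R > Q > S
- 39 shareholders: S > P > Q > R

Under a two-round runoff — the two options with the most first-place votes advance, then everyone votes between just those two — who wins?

Round 1 first-place votes: Q 0, S 75, R 17, P 22.
S and P advance.
Runoff: S is preferred to P by 92 voters; P by 22.
S wins the runoff.

S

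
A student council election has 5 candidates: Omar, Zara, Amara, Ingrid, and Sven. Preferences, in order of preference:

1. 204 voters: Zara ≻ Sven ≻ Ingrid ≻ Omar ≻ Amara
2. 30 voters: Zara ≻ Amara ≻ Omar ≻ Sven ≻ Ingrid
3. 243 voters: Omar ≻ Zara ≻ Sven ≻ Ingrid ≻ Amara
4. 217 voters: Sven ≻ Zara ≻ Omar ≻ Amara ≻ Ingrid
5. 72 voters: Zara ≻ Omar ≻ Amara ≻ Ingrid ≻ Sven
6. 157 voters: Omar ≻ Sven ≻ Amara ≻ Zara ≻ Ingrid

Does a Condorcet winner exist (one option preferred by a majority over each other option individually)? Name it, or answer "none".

Zara

Zara vs Omar: 523–400 for Zara.
Zara vs Amara: 766–157 for Zara.
Zara vs Ingrid: 923–0 for Zara.
Zara vs Sven: 549–374 for Zara.
Zara beats every other option head-to-head.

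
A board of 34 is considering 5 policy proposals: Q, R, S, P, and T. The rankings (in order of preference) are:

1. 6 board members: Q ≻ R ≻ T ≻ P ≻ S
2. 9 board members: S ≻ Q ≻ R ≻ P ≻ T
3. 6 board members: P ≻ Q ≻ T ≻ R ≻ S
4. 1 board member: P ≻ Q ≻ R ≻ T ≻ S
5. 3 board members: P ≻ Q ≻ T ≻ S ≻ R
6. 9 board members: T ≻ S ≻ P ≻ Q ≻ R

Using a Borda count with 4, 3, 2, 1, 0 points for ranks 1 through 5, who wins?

Q: 6·4 + 9·3 + 6·3 + 1·3 + 3·3 + 9·1 = 90
R: 6·3 + 9·2 + 6·1 + 1·2 + 3·0 + 9·0 = 44
S: 6·0 + 9·4 + 6·0 + 1·0 + 3·1 + 9·3 = 66
P: 6·1 + 9·1 + 6·4 + 1·4 + 3·4 + 9·2 = 73
T: 6·2 + 9·0 + 6·2 + 1·1 + 3·2 + 9·4 = 67
Q has the highest Borda score (90).

Q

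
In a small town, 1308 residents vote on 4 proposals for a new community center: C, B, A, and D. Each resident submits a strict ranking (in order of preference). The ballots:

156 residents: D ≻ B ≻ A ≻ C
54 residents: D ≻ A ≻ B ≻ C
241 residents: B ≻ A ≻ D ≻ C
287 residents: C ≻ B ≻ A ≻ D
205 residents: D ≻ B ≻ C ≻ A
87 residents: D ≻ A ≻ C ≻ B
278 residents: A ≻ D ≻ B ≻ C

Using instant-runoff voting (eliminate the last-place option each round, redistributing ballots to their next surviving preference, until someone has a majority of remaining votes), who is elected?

Round 1: C 287, B 241, A 278, D 502. Eliminate B.
Round 2: C 287, A 519, D 502. Eliminate C.
Round 3: A 806, D 502. A has a majority.

A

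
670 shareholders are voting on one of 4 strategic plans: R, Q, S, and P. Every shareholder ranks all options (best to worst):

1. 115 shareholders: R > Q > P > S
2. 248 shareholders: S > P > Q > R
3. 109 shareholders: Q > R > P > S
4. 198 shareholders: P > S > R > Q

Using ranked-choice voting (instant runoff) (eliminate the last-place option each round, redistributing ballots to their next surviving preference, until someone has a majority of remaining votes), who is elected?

S

Round 1: R 115, Q 109, S 248, P 198. Eliminate Q.
Round 2: R 224, S 248, P 198. Eliminate P.
Round 3: R 224, S 446. S has a majority.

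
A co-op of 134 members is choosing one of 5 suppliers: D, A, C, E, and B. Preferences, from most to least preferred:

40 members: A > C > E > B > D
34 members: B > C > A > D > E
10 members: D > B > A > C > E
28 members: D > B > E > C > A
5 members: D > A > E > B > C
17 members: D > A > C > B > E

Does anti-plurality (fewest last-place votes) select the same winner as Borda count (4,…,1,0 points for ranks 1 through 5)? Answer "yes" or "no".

Anti-plurality — last-place votes: D 40, A 28, C 5, E 61, B 0. Winner: B.
Borda — scores: D 274, A 314, C 294, E 146, B 312. Winner: A.
The two methods disagree.

no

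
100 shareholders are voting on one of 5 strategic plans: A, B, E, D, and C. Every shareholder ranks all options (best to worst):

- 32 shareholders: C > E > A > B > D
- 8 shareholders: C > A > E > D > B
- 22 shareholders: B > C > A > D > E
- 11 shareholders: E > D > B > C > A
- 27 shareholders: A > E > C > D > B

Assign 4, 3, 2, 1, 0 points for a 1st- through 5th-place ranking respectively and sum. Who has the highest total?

A: 32·2 + 8·3 + 22·2 + 11·0 + 27·4 = 240
B: 32·1 + 8·0 + 22·4 + 11·2 + 27·0 = 142
E: 32·3 + 8·2 + 22·0 + 11·4 + 27·3 = 237
D: 32·0 + 8·1 + 22·1 + 11·3 + 27·1 = 90
C: 32·4 + 8·4 + 22·3 + 11·1 + 27·2 = 291
C has the highest Borda score (291).

C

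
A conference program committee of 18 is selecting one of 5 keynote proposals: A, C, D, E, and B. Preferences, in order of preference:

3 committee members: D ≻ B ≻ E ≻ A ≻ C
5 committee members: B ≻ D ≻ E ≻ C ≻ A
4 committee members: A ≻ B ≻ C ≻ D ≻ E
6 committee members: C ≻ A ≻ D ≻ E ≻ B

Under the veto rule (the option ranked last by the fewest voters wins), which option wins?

D

Last-place votes: A 5, C 3, D 0, E 4, B 6.
D is ranked last by the fewest voters, so D wins.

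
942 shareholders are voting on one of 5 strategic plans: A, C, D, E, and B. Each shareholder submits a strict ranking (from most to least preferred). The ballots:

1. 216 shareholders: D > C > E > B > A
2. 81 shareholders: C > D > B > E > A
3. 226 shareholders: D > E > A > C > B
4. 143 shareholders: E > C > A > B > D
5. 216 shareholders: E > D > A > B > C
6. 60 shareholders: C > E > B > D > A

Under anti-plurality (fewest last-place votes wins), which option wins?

E

Last-place votes: A 357, C 216, D 143, E 0, B 226.
E is ranked last by the fewest voters, so E wins.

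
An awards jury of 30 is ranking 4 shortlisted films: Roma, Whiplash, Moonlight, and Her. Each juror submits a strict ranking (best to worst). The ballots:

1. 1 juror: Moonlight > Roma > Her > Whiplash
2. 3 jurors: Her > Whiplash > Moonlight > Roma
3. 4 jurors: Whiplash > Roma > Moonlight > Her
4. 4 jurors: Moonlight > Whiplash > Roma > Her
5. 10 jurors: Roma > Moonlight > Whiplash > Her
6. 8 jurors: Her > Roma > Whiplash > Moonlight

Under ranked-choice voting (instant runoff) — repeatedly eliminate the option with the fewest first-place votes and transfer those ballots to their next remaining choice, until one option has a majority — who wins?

Roma

Round 1: Roma 10, Whiplash 4, Moonlight 5, Her 11. Eliminate Whiplash.
Round 2: Roma 14, Moonlight 5, Her 11. Eliminate Moonlight.
Round 3: Roma 19, Her 11. Roma has a majority.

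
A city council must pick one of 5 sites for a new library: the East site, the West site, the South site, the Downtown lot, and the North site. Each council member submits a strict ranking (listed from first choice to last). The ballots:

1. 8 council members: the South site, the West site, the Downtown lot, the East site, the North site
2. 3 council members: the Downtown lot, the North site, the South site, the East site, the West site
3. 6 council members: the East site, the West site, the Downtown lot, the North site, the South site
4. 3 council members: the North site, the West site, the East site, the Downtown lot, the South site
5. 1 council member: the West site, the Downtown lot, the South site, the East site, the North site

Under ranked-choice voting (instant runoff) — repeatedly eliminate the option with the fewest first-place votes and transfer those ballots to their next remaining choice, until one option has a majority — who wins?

the South site

Round 1: the East site 6, the West site 1, the South site 8, the Downtown lot 3, the North site 3. Eliminate the West site.
Round 2: the East site 6, the South site 8, the Downtown lot 4, the North site 3. Eliminate the North site.
Round 3: the East site 9, the South site 8, the Downtown lot 4. Eliminate the Downtown lot.
Round 4: the East site 9, the South site 12. The South site has a majority.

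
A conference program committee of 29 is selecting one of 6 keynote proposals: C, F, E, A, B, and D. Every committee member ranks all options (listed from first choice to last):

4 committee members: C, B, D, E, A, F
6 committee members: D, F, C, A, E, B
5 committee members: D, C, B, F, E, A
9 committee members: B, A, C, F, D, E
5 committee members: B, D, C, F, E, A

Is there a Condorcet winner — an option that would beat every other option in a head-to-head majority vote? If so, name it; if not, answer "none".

Checking pairwise contests:
D beats C 16–13.
C beats F 23–6.
C beats E 29–0.
C beats A 20–9.
C beats B 15–14.
B beats D 18–11.
Every option loses at least one head-to-head, so there is no Condorcet winner.

none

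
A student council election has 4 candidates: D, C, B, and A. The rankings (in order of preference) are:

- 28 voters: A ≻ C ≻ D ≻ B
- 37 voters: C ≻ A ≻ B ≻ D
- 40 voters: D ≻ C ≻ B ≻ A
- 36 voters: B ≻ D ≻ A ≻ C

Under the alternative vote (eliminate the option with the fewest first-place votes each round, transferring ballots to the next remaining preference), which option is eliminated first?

A

Round 1: D 40, C 37, B 36, A 28. Eliminate A.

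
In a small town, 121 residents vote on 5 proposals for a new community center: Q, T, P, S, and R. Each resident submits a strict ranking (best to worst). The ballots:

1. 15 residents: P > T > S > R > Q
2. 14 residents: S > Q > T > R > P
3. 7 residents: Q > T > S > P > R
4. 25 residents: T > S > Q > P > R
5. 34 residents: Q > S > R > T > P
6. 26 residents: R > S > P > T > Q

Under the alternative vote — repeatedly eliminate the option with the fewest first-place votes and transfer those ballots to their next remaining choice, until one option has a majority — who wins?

Round 1: Q 41, T 25, P 15, S 14, R 26. Eliminate S.
Round 2: Q 55, T 25, P 15, R 26. Eliminate P.
Round 3: Q 55, T 40, R 26. Eliminate R.
Round 4: Q 55, T 66. T has a majority.

T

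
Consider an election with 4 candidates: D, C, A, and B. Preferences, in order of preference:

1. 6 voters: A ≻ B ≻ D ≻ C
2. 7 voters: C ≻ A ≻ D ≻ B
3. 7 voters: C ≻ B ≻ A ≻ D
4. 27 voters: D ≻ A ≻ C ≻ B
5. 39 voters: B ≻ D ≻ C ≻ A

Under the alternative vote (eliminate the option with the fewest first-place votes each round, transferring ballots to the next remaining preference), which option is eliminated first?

A

Round 1: D 27, C 14, A 6, B 39. Eliminate A.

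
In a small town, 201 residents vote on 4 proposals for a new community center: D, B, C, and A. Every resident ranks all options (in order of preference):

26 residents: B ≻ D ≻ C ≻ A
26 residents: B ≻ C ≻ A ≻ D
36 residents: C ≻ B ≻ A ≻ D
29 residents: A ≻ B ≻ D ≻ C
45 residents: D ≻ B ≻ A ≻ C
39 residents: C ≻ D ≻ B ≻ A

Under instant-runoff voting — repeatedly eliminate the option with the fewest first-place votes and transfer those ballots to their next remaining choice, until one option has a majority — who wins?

B

Round 1: D 45, B 52, C 75, A 29. Eliminate A.
Round 2: D 45, B 81, C 75. Eliminate D.
Round 3: B 126, C 75. B has a majority.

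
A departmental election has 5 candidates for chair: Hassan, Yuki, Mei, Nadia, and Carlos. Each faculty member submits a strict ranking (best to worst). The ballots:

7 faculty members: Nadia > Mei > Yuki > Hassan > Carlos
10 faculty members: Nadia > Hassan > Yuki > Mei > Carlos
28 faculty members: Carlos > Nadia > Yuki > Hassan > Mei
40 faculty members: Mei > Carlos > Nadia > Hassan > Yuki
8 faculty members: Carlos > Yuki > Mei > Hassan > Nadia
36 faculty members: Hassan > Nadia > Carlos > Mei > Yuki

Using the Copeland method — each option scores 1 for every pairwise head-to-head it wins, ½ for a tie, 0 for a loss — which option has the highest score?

Carlos

Hassan: beats Yuki and Mei; loses to Nadia and Carlos → score 2.
Yuki: loses to Hassan, Mei, Nadia, and Carlos → score 0.
Mei: beats Yuki; loses to Hassan, Nadia, and Carlos → score 1.
Nadia: beats Hassan, Yuki, and Mei; loses to Carlos → score 3.
Carlos: beats Hassan, Yuki, Mei, and Nadia → score 4.
Carlos has the best pairwise record.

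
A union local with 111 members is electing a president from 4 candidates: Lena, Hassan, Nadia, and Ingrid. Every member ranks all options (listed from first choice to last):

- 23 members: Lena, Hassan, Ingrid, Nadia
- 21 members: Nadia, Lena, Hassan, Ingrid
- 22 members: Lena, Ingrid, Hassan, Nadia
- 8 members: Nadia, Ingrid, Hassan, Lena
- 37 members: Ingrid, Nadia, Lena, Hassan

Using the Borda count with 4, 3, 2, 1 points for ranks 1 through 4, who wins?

Lena: 23·4 + 21·3 + 22·4 + 8·1 + 37·2 = 325
Hassan: 23·3 + 21·2 + 22·2 + 8·2 + 37·1 = 208
Nadia: 23·1 + 21·4 + 22·1 + 8·4 + 37·3 = 272
Ingrid: 23·2 + 21·1 + 22·3 + 8·3 + 37·4 = 305
Lena has the highest Borda score (325).

Lena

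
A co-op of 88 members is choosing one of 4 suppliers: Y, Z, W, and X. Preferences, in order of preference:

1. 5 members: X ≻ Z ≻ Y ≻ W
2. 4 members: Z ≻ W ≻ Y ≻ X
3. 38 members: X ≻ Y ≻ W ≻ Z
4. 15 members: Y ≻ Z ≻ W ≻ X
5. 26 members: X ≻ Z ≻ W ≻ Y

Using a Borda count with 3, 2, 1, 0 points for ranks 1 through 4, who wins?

X

Y: 5·1 + 4·1 + 38·2 + 15·3 + 26·0 = 130
Z: 5·2 + 4·3 + 38·0 + 15·2 + 26·2 = 104
W: 5·0 + 4·2 + 38·1 + 15·1 + 26·1 = 87
X: 5·3 + 4·0 + 38·3 + 15·0 + 26·3 = 207
X has the highest Borda score (207).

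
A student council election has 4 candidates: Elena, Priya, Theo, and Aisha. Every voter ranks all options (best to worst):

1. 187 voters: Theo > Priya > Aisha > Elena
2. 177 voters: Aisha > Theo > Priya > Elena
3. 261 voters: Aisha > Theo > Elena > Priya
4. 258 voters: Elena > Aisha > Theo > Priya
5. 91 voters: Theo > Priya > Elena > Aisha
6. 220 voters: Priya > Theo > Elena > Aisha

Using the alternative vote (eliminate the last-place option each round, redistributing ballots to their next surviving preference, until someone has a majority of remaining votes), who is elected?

Aisha

Round 1: Elena 258, Priya 220, Theo 278, Aisha 438. Eliminate Priya.
Round 2: Elena 258, Theo 498, Aisha 438. Eliminate Elena.
Round 3: Theo 498, Aisha 696. Aisha has a majority.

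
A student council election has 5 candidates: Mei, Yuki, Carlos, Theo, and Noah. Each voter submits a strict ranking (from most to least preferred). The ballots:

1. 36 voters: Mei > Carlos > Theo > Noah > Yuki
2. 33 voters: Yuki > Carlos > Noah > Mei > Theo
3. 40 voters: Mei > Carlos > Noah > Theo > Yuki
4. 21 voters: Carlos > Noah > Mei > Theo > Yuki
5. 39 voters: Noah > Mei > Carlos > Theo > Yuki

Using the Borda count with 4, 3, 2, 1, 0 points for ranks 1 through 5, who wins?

Mei

Mei: 36·4 + 33·1 + 40·4 + 21·2 + 39·3 = 496
Yuki: 36·0 + 33·4 + 40·0 + 21·0 + 39·0 = 132
Carlos: 36·3 + 33·3 + 40·3 + 21·4 + 39·2 = 489
Theo: 36·2 + 33·0 + 40·1 + 21·1 + 39·1 = 172
Noah: 36·1 + 33·2 + 40·2 + 21·3 + 39·4 = 401
Mei has the highest Borda score (496).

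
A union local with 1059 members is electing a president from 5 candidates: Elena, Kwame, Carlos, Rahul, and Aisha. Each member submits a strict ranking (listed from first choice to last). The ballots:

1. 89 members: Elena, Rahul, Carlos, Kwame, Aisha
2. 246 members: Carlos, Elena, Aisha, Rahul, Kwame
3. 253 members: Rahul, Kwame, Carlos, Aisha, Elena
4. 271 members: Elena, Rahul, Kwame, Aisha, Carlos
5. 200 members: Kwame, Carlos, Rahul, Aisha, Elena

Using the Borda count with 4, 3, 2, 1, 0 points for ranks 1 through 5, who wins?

Elena: 89·4 + 246·3 + 253·0 + 271·4 + 200·0 = 2178
Kwame: 89·1 + 246·0 + 253·3 + 271·2 + 200·4 = 2190
Carlos: 89·2 + 246·4 + 253·2 + 271·0 + 200·3 = 2268
Rahul: 89·3 + 246·1 + 253·4 + 271·3 + 200·2 = 2738
Aisha: 89·0 + 246·2 + 253·1 + 271·1 + 200·1 = 1216
Rahul has the highest Borda score (2738).

Rahul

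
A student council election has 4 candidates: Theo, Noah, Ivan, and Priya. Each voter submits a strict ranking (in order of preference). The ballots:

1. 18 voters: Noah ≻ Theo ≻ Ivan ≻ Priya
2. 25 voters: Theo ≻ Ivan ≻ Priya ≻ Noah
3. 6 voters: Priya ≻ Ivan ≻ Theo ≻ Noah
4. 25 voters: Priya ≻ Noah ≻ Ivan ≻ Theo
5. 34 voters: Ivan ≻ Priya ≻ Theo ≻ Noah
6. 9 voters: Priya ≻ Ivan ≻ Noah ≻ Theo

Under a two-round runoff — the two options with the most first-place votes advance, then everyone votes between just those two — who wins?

Round 1 first-place votes: Theo 25, Noah 18, Ivan 34, Priya 40.
Priya and Ivan advance.
Runoff: Priya is preferred to Ivan by 40 voters; Ivan by 77.
Ivan wins the runoff.

Ivan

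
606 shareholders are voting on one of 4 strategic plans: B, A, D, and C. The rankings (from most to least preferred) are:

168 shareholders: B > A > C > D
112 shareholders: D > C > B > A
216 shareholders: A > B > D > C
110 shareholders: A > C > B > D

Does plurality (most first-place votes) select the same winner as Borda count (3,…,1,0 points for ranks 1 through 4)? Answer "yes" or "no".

Plurality — first-place votes: B 168, A 326, D 112, C 0. Winner: A.
Borda — scores: B 1158, A 1314, D 552, C 612. Winner: A.
The two methods agree.

yes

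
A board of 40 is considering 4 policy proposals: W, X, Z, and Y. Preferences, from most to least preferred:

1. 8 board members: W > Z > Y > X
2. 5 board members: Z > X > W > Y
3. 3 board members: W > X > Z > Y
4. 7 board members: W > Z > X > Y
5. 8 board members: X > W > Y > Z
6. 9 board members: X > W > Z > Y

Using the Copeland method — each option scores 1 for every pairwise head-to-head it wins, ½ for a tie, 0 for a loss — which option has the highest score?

W: beats Z and Y; loses to X → score 2.
X: beats W and Y; ties Z → score 2.5.
Z: beats Y; ties X; loses to W → score 1.5.
Y: loses to W, X, and Z → score 0.
X has the best pairwise record.

X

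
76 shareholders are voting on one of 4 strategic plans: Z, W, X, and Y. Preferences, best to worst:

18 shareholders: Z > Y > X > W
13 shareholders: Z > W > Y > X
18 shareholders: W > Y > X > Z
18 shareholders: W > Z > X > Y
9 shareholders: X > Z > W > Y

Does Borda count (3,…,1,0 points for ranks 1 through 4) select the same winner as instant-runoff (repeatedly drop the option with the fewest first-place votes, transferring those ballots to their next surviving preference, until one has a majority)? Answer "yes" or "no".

yes

Borda — scores: Z 147, W 143, X 81, Y 85. Winner: Z.
Instant-runoff — R1 Z 31, W 36, X 9, Y 0 (Y out); R2 Z 31, W 36, X 9 (X out); R3 Z 40, W 36 (Z winner). Winner: Z.
The two methods agree.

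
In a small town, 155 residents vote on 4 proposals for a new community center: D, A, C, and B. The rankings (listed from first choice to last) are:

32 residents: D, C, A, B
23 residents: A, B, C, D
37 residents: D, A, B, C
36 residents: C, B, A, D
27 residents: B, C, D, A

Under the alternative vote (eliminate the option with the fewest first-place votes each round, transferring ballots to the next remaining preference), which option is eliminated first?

A

Round 1: D 69, A 23, C 36, B 27. Eliminate A.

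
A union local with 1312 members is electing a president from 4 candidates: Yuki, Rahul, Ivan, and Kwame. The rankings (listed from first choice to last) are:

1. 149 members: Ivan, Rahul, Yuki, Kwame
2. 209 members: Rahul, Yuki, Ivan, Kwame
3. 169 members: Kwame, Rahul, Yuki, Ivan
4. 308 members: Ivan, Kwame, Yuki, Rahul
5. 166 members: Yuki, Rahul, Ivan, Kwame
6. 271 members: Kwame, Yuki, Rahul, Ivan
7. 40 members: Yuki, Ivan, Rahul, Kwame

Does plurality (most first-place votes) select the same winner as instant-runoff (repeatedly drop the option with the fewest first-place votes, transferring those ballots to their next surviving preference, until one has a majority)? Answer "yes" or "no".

yes

Plurality — first-place votes: Yuki 206, Rahul 209, Ivan 457, Kwame 440. Winner: Ivan.
Instant-runoff — R1 Yuki 206, Rahul 209, Ivan 457, Kwame 440 (Yuki out); R2 Rahul 375, Ivan 497, Kwame 440 (Rahul out); R3 Ivan 872, Kwame 440 (Ivan winner). Winner: Ivan.
The two methods agree.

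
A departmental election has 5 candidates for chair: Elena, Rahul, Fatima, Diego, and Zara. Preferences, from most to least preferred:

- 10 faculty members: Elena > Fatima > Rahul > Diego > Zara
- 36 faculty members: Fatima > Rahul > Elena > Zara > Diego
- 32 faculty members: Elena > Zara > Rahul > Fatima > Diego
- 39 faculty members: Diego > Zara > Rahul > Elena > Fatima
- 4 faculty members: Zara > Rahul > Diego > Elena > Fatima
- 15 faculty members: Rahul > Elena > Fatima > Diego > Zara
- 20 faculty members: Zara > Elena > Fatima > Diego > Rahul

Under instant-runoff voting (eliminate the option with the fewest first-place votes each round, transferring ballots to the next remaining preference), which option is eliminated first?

Round 1: Elena 42, Rahul 15, Fatima 36, Diego 39, Zara 24. Eliminate Rahul.

Rahul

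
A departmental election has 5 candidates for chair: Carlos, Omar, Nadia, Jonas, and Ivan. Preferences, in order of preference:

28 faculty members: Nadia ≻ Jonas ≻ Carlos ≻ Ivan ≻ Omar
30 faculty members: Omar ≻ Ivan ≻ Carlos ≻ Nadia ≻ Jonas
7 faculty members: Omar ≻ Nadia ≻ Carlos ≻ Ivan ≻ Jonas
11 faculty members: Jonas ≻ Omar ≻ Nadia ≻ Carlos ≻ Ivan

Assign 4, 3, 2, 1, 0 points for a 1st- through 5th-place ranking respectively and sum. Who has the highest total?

Carlos: 28·2 + 30·2 + 7·2 + 11·1 = 141
Omar: 28·0 + 30·4 + 7·4 + 11·3 = 181
Nadia: 28·4 + 30·1 + 7·3 + 11·2 = 185
Jonas: 28·3 + 30·0 + 7·0 + 11·4 = 128
Ivan: 28·1 + 30·3 + 7·1 + 11·0 = 125
Nadia has the highest Borda score (185).

Nadia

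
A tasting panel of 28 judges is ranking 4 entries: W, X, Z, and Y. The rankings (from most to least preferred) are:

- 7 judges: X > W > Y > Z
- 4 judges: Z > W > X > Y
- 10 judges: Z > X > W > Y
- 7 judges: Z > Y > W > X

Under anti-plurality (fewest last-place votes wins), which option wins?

Last-place votes: W 0, X 7, Z 7, Y 14.
W is ranked last by the fewest voters, so W wins.

W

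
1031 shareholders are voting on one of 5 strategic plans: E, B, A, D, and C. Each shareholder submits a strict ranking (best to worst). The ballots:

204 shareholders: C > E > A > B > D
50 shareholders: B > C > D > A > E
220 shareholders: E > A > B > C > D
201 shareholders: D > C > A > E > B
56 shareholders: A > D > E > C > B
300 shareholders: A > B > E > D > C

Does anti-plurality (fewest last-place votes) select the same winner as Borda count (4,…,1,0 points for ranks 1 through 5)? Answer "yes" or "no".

yes

Anti-plurality — last-place votes: E 50, B 257, A 0, D 424, C 300. Winner: A.
Borda — scores: E 2405, B 1744, A 2944, D 1372, C 1845. Winner: A.
The two methods agree.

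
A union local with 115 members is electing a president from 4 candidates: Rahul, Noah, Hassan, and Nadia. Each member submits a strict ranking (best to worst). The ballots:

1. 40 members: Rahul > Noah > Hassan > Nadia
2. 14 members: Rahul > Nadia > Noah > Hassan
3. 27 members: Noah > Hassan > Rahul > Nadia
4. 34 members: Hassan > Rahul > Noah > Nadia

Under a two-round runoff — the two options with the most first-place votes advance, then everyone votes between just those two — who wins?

Hassan

Round 1 first-place votes: Rahul 54, Noah 27, Hassan 34, Nadia 0.
Rahul and Hassan advance.
Runoff: Rahul is preferred to Hassan by 54 voters; Hassan by 61.
Hassan wins the runoff.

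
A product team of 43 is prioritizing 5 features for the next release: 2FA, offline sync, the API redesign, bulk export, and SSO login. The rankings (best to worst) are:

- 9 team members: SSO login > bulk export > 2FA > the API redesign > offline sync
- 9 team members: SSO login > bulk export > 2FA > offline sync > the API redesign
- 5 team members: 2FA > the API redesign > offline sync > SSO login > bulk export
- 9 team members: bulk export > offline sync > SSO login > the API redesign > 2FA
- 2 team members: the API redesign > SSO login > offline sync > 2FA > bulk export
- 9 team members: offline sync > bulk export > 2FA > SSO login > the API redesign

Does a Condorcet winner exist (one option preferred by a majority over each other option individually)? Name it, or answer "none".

Checking pairwise contests:
bulk export beats 2FA 36–7.
2FA beats offline sync 23–20.
2FA beats the API redesign 32–11.
SSO login beats bulk export 25–18.
offline sync beats SSO login 23–20.
Every option loses at least one head-to-head, so there is no Condorcet winner.

none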